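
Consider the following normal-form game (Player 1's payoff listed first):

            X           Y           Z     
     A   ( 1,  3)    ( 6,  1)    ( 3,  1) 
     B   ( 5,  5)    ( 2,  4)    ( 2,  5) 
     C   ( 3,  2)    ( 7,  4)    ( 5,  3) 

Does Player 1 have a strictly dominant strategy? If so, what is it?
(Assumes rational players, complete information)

No strictly dominant strategy exists for Player 1

Work:
A strategy strictly dominates another if it gives a strictly higher payoff against every opponent action. Compare each pair of P1's strategies column-by-column:
  A vs B: [1 vs 5, 6 vs 2, 3 vs 2] → A does not strictly dominate B (column X: 1 ≤ 5)
  A vs C: [1 vs 3, 6 vs 7, 3 vs 5] → A does not strictly dominate C (column X: 1 ≤ 3)
  B vs A: [5 vs 1, 2 vs 6, 2 vs 3] → B does not strictly dominate A (column Y: 2 ≤ 6)
  B vs C: [5 vs 3, 2 vs 7, 2 vs 5] → B does not strictly dominate C (column Y: 2 ≤ 7)
  C vs A: [3 vs 1, 7 vs 6, 5 vs 3] → C strictly dominates A
  C vs B: [3 vs 5, 7 vs 2, 5 vs 2] → C does not strictly dominate B (column X: 3 ≤ 5)
No single strategy strictly dominates all others → no strictly dominant strategy.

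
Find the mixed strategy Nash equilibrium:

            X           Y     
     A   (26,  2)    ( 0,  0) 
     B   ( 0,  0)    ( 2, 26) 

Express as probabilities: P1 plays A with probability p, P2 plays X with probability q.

p = 0.9286, q = 0.0714

Work:
Find probabilities that make opponent indifferent:
P2 chooses q to make P1 indifferent between A and B
P1 chooses p to make P2 indifferent between X and Y
Mixed NE: P1 plays (A: 0.9286, B: 0.0714), P2 plays (X: 0.0714, Y: 0.9286)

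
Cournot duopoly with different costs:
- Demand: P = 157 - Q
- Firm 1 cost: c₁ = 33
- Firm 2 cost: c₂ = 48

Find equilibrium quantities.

q₁* = 46.33, q₂* = 31.33

Work:
Reaction: q₁ = (157 - 33 - q₂)/2
Reaction: q₂ = (157 - 48 - q₁)/2
Solve simultaneously:
q₁* = (157 - 2×33 + 48)/3 = 46.33
q₂* = (157 - 2×48 + 33)/3 = 31.33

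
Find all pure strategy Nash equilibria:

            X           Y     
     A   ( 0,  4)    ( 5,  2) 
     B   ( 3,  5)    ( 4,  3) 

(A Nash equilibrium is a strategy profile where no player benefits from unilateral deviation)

Nash equilibrium: (B, X)

Work:
Best responses:
  P1 vs X: payoffs [0, 3] → best response B (payoff 3)
  P1 vs Y: payoffs [5, 4] → best response A (payoff 5)
  P2 vs A: payoffs [4, 2] → best response X (payoff 4)
  P2 vs B: payoffs [5, 3] → best response X (payoff 5)
Mutual best responses: (B,X) → Nash equilibria.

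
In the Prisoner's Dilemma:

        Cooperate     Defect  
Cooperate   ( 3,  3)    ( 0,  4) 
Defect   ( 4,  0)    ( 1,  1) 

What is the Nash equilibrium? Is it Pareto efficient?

(Defect, Defect) is NE; not Pareto efficient

Work:
Defect dominates Cooperate for both players:
If P2 cooperates: Defect (4) > Cooperate (3)
If P2 defects: Defect (1) > Cooperate (0)
NE: (Defect, Defect) with payoff (1, 1)
But (Cooperate, Cooperate) = (3, 3) Pareto dominates (1, 1)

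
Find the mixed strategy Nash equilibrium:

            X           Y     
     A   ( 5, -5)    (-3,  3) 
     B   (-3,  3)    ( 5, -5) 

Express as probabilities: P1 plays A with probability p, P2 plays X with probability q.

p = 0.5, q = 0.5

Work:
Find probabilities that make opponent indifferent:
P2 chooses q to make P1 indifferent between A and B
P1 chooses p to make P2 indifferent between X and Y
Mixed NE: P1 plays (A: 0.5, B: 0.5), P2 plays (X: 0.5, Y: 0.5)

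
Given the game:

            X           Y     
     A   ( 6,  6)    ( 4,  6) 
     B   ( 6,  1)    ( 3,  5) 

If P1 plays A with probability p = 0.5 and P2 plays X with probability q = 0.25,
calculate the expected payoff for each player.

E[P1] = 4.125, E[P2] = 5.0

Work:
E[P1] = p·q·π₁(A,X) + p·(1-q)·π₁(A,Y) + (1-p)·q·π₁(B,X) + (1-p)·(1-q)·π₁(B,Y)
= 0.5·0.25·6 + 0.5·0.75·4 + 0.5·0.25·6 + 0.5·0.75·3
= 4.125

E[P2] = 5.0 (similar calculation)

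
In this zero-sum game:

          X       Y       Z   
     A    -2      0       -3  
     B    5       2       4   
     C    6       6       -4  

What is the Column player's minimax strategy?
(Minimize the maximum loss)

Column should play Z, value = 4

Work:
Column player minimizes Row's maximum payoff:
Column X: max payoff to Row = 6
Column Y: max payoff to Row = 6
Column Z: max payoff to Row = 4
Minimum is 4, achieved by column Z.
Minimax strategy: Z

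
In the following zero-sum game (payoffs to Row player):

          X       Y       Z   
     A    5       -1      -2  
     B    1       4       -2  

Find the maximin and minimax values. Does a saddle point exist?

Maximin = -2, Minimax = -2, Saddle: True

Work:
Row minimums: [-2, -2] → maximin = -2
Column maximums: [5, 4, -2] → minimax = -2
Saddle point exists! Game value = -2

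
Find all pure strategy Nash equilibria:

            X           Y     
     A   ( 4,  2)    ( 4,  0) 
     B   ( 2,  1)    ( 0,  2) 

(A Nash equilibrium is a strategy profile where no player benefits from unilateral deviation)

Nash equilibrium: (A, X)

Work:
Best responses:
  P1 vs X: payoffs [4, 2] → best response A (payoff 4)
  P1 vs Y: payoffs [4, 0] → best response A (payoff 4)
  P2 vs A: payoffs [2, 0] → best response X (payoff 2)
  P2 vs B: payoffs [1, 2] → best response Y (payoff 2)
Mutual best responses: (A,X) → Nash equilibria.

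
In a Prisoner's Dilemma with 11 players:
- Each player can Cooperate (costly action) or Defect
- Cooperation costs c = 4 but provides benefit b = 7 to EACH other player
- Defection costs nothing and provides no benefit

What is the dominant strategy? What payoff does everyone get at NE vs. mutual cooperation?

Dominant: Defect; NE payoff = 0; Coop payoff = 66

Work:
Defect dominates (saves cost c = 4, benefit to others is external)
NE: All defect → everyone gets 0
If all cooperate: each receives (10)×7 - 4 = 66
Social dilemma: 66 > 0 but NE gives 0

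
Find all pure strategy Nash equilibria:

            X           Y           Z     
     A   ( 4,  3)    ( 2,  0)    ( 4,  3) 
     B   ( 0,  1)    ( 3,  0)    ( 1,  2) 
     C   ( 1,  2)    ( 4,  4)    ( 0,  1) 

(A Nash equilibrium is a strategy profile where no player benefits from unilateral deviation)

Nash equilibrium: (A, X), (A, Z), (C, Y)

Work:
Best responses:
  P1 vs X: payoffs [4, 0, 1] → best response A (payoff 4)
  P1 vs Y: payoffs [2, 3, 4] → best response C (payoff 4)
  P1 vs Z: payoffs [4, 1, 0] → best response A (payoff 4)
  P2 vs A: payoffs [3, 0, 3] → best response X/Z (payoff 3)
  P2 vs B: payoffs [1, 0, 2] → best response Z (payoff 2)
  P2 vs C: payoffs [2, 4, 1] → best response Y (payoff 4)
Mutual best responses: (A,X), (A,Z), (C,Y) → Nash equilibria.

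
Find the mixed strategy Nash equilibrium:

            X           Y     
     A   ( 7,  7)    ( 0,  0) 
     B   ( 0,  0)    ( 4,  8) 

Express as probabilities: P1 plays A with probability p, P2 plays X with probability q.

p = 0.5333, q = 0.3636

Work:
Find probabilities that make opponent indifferent:
P2 chooses q to make P1 indifferent between A and B
P1 chooses p to make P2 indifferent between X and Y
Mixed NE: P1 plays (A: 0.5333, B: 0.4667), P2 plays (X: 0.3636, Y: 0.6364)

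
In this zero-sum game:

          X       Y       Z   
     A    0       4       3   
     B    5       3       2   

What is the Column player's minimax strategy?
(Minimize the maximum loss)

Column should play Z, value = 3

Work:
Column player minimizes Row's maximum payoff:
Column X: max payoff to Row = 5
Column Y: max payoff to Row = 4
Column Z: max payoff to Row = 3
Minimum is 3, achieved by column Z.
Minimax strategy: Z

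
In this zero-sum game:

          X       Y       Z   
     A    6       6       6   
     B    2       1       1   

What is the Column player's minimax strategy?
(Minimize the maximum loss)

Column should play X or Y or Z (all achieve the minimum), value = 6

Work:
Column player minimizes Row's maximum payoff:
Column X: max payoff to Row = 6
Column Y: max payoff to Row = 6
Column Z: max payoff to Row = 6
Minimum is 6, achieved by columns X, Y, Z (tied).
Each of X or Y or Z is a minimax strategy.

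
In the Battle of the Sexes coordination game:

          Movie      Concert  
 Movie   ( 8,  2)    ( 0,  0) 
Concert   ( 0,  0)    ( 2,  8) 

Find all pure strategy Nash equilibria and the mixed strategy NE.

Pure NE: (Movie, Movie) and (Concert, Concert); Mixed NE: p = 0.8, q = 0.2

Work:
Check pure NE:
(Movie, Movie): (8, 2) - no unilateral deviation beneficial
(Concert, Concert): (2, 8) - no unilateral deviation beneficial
Mixed NE: P1 plays Movie with p = 0.8, P2 plays Movie with q = 0.2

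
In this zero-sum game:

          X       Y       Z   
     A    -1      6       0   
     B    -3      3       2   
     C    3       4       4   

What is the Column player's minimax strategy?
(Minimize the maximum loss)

Column should play X, value = 3

Work:
Column player minimizes Row's maximum payoff:
Column X: max payoff to Row = 3
Column Y: max payoff to Row = 6
Column Z: max payoff to Row = 4
Minimum is 3, achieved by column X.
Minimax strategy: X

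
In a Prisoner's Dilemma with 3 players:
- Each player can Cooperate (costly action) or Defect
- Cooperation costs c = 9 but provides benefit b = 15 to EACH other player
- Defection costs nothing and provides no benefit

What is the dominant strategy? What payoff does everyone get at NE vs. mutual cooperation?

Dominant: Defect; NE payoff = 0; Coop payoff = 21

Work:
Defect dominates (saves cost c = 9, benefit to others is external)
NE: All defect → everyone gets 0
If all cooperate: each receives (2)×15 - 9 = 21
Social dilemma: 21 > 0 but NE gives 0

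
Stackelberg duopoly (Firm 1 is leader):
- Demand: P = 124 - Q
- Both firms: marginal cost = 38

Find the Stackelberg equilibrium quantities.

q₁* (leader) = 43.0, q₂* (follower) = 21.5

Work:
Follower's reaction: q₂ = (a - c - q₁)/2
Leader substitutes: π₁ = q₁·(a - q₁ - (a-c-q₁)/2 - c)
FOC: q₁* = (124 - 38)/2 = 43.00
Then: q₂* = (124 - 38 - 43.0)/2 = 21.50
Leader has first-mover advantage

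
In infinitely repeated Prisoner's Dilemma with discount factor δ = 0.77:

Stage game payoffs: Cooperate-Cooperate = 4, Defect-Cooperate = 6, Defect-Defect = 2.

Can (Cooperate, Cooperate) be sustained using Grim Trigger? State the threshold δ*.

δ* = 0.5; since δ = 0.77 ≥ 0.5, cooperation can be sustained

Work:
For Grim Trigger:
Cooperate forever: 4/(1-δ)
Defect then punished: 6 + 2·δ/(1-δ)
Need: 4/(1-δ) ≥ 6 + 2·δ/(1-δ)
Solving: δ ≥ (T-R)/(T-P) = (6-4)/(6-2) = 0.5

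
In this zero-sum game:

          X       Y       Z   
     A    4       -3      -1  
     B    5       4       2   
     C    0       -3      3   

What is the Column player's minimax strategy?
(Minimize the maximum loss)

Column should play Z, value = 3

Work:
Column player minimizes Row's maximum payoff:
Column X: max payoff to Row = 5
Column Y: max payoff to Row = 4
Column Z: max payoff to Row = 3
Minimum is 3, achieved by column Z.
Minimax strategy: Z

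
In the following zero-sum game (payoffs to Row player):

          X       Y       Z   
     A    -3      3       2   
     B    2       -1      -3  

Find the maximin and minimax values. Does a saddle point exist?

Maximin = -3, Minimax = 2, Saddle: False

Work:
Row minimums: [-3, -3] → maximin = -3
Column maximums: [2, 3, 2] → minimax = 2
No saddle point (maximin ≠ minimax). Mixed strategy needed.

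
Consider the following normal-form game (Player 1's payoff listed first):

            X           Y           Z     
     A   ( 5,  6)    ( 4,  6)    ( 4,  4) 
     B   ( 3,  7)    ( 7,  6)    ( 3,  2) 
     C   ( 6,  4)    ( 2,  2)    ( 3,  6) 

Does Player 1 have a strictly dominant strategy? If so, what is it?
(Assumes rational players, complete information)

No strictly dominant strategy exists for Player 1

Work:
A strategy strictly dominates another if it gives a strictly higher payoff against every opponent action. Compare each pair of P1's strategies column-by-column:
  A vs B: [5 vs 3, 4 vs 7, 4 vs 3] → A does not strictly dominate B (column Y: 4 ≤ 7)
  A vs C: [5 vs 6, 4 vs 2, 4 vs 3] → A does not strictly dominate C (column X: 5 ≤ 6)
  B vs A: [3 vs 5, 7 vs 4, 3 vs 4] → B does not strictly dominate A (column X: 3 ≤ 5)
  B vs C: [3 vs 6, 7 vs 2, 3 vs 3] → B does not strictly dominate C (column X: 3 ≤ 6)
  C vs A: [6 vs 5, 2 vs 4, 3 vs 4] → C does not strictly dominate A (column Y: 2 ≤ 4)
  C vs B: [6 vs 3, 2 vs 7, 3 vs 3] → C does not strictly dominate B (column Y: 2 ≤ 7)
No single strategy strictly dominates all others → no strictly dominant strategy.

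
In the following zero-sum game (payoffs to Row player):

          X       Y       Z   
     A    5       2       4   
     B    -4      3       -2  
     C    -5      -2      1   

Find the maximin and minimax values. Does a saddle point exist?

Maximin = 2, Minimax = 3, Saddle: False

Work:
Row minimums: [2, -4, -5] → maximin = 2
Column maximums: [5, 3, 4] → minimax = 3
No saddle point (maximin ≠ minimax). Mixed strategy needed.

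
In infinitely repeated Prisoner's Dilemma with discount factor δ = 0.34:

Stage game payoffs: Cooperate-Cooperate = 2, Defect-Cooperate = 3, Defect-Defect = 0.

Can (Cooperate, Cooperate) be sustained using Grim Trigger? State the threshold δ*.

δ* = 0.3333; since δ = 0.34 ≥ 0.3333, cooperation can be sustained

Work:
For Grim Trigger:
Cooperate forever: 2/(1-δ)
Defect then punished: 3 + 0·δ/(1-δ)
Need: 2/(1-δ) ≥ 3 + 0·δ/(1-δ)
Solving: δ ≥ (T-R)/(T-P) = (3-2)/(3-0) = 0.3333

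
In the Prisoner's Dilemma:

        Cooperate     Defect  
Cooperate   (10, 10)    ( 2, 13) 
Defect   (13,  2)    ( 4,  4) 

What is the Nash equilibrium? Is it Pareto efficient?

(Defect, Defect) is NE; not Pareto efficient

Work:
Defect dominates Cooperate for both players:
If P2 cooperates: Defect (13) > Cooperate (10)
If P2 defects: Defect (4) > Cooperate (2)
NE: (Defect, Defect) with payoff (4, 4)
But (Cooperate, Cooperate) = (10, 10) Pareto dominates (4, 4)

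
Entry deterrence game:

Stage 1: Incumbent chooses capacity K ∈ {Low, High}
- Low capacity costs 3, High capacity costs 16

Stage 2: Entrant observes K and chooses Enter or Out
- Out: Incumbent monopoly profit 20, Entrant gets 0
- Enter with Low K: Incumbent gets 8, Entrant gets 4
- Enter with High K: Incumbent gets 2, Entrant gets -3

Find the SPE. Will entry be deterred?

SPE: (Low, Enter|Low, Out|High); Entry not deterred. Incumbent net profit = 5, Entrant gets 4

Work:
After Low K: Entrant enters (4 > 0)
After High K: Entrant stays out (-3 < 0)
Incumbent: Low → 8−3=5, High → 20−16=4
Incumbent chooses Low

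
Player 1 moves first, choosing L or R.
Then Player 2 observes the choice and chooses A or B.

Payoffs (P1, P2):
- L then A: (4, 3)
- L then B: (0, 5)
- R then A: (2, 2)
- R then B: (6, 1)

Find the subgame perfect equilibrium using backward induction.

P1 plays R, P2 plays B after L and A after R; Payoff (2, 2)

Work:
Backward induction:
After L: P2 chooses B → P1 gets 0
After R: P2 chooses A → P1 gets 2
P1 chooses R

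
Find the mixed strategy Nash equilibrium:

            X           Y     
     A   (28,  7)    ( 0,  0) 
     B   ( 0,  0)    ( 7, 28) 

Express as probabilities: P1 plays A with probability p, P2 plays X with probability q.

p = 0.8, q = 0.2

Work:
Find probabilities that make opponent indifferent:
P2 chooses q to make P1 indifferent between A and B
P1 chooses p to make P2 indifferent between X and Y
Mixed NE: P1 plays (A: 0.8, B: 0.2), P2 plays (X: 0.2, Y: 0.8)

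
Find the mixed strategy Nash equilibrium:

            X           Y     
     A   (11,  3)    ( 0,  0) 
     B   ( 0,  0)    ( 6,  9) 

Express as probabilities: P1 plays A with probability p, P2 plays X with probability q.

p = 0.75, q = 0.3529

Work:
Find probabilities that make opponent indifferent:
P2 chooses q to make P1 indifferent between A and B
P1 chooses p to make P2 indifferent between X and Y
Mixed NE: P1 plays (A: 0.75, B: 0.25), P2 plays (X: 0.3529, Y: 0.6471)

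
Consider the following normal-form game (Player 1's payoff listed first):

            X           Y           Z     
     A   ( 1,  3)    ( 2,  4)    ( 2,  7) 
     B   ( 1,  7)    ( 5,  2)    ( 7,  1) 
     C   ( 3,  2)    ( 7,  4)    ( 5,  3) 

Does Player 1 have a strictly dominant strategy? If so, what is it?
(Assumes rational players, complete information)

No strictly dominant strategy exists for Player 1

Work:
A strategy strictly dominates another if it gives a strictly higher payoff against every opponent action. Compare each pair of P1's strategies column-by-column:
  A vs B: [1 vs 1, 2 vs 5, 2 vs 7] → A does not strictly dominate B (column X: 1 ≤ 1)
  A vs C: [1 vs 3, 2 vs 7, 2 vs 5] → A does not strictly dominate C (column X: 1 ≤ 3)
  B vs A: [1 vs 1, 5 vs 2, 7 vs 2] → B does not strictly dominate A (column X: 1 ≤ 1)
  B vs C: [1 vs 3, 5 vs 7, 7 vs 5] → B does not strictly dominate C (column X: 1 ≤ 3)
  C vs A: [3 vs 1, 7 vs 2, 5 vs 2] → C strictly dominates A
  C vs B: [3 vs 1, 7 vs 5, 5 vs 7] → C does not strictly dominate B (column Z: 5 ≤ 7)
No single strategy strictly dominates all others → no strictly dominant strategy.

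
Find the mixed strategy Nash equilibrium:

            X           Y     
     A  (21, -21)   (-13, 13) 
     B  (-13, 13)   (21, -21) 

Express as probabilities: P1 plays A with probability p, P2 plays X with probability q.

p = 0.5, q = 0.5

Work:
Find probabilities that make opponent indifferent:
P2 chooses q to make P1 indifferent between A and B
P1 chooses p to make P2 indifferent between X and Y
Mixed NE: P1 plays (A: 0.5, B: 0.5), P2 plays (X: 0.5, Y: 0.5)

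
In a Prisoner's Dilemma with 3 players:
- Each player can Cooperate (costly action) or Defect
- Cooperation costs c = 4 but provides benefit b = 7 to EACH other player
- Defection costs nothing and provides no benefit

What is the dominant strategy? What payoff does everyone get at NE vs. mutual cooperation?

Dominant: Defect; NE payoff = 0; Coop payoff = 10

Work:
Defect dominates (saves cost c = 4, benefit to others is external)
NE: All defect → everyone gets 0
If all cooperate: each receives (2)×7 - 4 = 10
Social dilemma: 10 > 0 but NE gives 0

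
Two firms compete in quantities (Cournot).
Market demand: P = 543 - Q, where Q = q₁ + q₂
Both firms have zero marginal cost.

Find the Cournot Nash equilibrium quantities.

q₁* = q₂* = 181.0; P* = 181.0

Work:
Profit: π_i = P·q_i = (a - q_i - q_j)·q_i
FOC: ∂π_i/∂q_i = a - 2q_i - q_j = 0
Reaction function: q_i = (543 - q_j)/2
Symmetry: q* = 543/3 = 181.0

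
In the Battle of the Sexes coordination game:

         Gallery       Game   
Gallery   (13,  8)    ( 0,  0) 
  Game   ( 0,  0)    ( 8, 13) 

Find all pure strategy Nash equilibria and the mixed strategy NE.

Pure NE: (Gallery, Gallery) and (Game, Game); Mixed NE: p = 0.619, q = 0.381

Work:
Check pure NE:
(Gallery, Gallery): (13, 8) - no unilateral deviation beneficial
(Game, Game): (8, 13) - no unilateral deviation beneficial
Mixed NE: P1 plays Gallery with p = 0.619, P2 plays Gallery with q = 0.381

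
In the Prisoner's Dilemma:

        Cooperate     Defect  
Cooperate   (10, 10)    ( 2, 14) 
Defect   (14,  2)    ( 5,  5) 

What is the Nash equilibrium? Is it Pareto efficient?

(Defect, Defect) is NE; not Pareto efficient

Work:
Defect dominates Cooperate for both players:
If P2 cooperates: Defect (14) > Cooperate (10)
If P2 defects: Defect (5) > Cooperate (2)
NE: (Defect, Defect) with payoff (5, 5)
But (Cooperate, Cooperate) = (10, 10) Pareto dominates (5, 5)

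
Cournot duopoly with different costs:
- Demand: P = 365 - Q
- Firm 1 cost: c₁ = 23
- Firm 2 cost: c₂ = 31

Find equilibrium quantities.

q₁* = 116.67, q₂* = 108.67

Work:
Reaction: q₁ = (365 - 23 - q₂)/2
Reaction: q₂ = (365 - 31 - q₁)/2
Solve simultaneously:
q₁* = (365 - 2×23 + 31)/3 = 116.67
q₂* = (365 - 2×31 + 23)/3 = 108.67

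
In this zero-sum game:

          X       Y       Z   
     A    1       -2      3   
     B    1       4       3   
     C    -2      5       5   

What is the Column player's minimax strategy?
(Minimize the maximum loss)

Column should play X, value = 1

Work:
Column player minimizes Row's maximum payoff:
Column X: max payoff to Row = 1
Column Y: max payoff to Row = 5
Column Z: max payoff to Row = 5
Minimum is 1, achieved by column X.
Minimax strategy: X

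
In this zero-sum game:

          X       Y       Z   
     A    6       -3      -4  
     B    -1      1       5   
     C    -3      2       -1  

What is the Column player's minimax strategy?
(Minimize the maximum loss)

Column should play Y, value = 2

Work:
Column player minimizes Row's maximum payoff:
Column X: max payoff to Row = 6
Column Y: max payoff to Row = 2
Column Z: max payoff to Row = 5
Minimum is 2, achieved by column Y.
Minimax strategy: Y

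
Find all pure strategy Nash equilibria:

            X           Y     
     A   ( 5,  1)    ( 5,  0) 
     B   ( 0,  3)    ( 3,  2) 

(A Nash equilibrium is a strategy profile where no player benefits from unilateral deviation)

Nash equilibrium: (A, X)

Work:
Best responses:
  P1 vs X: payoffs [5, 0] → best response A (payoff 5)
  P1 vs Y: payoffs [5, 3] → best response A (payoff 5)
  P2 vs A: payoffs [1, 0] → best response X (payoff 1)
  P2 vs B: payoffs [3, 2] → best response X (payoff 3)
Mutual best responses: (A,X) → Nash equilibria.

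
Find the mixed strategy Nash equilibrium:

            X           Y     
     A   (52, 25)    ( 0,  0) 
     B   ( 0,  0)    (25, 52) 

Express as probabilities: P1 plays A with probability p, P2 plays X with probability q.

p = 0.6753, q = 0.3247

Work:
Find probabilities that make opponent indifferent:
P2 chooses q to make P1 indifferent between A and B
P1 chooses p to make P2 indifferent between X and Y
Mixed NE: P1 plays (A: 0.6753, B: 0.3247), P2 plays (X: 0.3247, Y: 0.6753)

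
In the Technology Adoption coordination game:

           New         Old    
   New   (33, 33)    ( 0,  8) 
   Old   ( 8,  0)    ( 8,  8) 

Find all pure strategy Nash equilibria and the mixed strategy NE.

Pure NE: (New, New) and (Old, Old); Mixed NE: p = 0.2424, q = 0.2424

Work:
Check pure NE:
(New, New): (33, 33) - no unilateral deviation beneficial
(Old, Old): (8, 8) - no unilateral deviation beneficial
Mixed NE: P1 plays New with p = 0.2424, P2 plays New with q = 0.2424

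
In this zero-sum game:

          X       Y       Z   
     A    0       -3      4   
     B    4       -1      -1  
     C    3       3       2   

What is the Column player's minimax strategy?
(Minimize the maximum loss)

Column should play Y, value = 3

Work:
Column player minimizes Row's maximum payoff:
Column X: max payoff to Row = 4
Column Y: max payoff to Row = 3
Column Z: max payoff to Row = 4
Minimum is 3, achieved by column Y.
Minimax strategy: Y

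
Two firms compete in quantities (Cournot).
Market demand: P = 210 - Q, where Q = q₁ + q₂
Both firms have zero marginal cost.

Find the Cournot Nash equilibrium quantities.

q₁* = q₂* = 70.0; P* = 70.0

Work:
Profit: π_i = P·q_i = (a - q_i - q_j)·q_i
FOC: ∂π_i/∂q_i = a - 2q_i - q_j = 0
Reaction function: q_i = (210 - q_j)/2
Symmetry: q* = 210/3 = 70.0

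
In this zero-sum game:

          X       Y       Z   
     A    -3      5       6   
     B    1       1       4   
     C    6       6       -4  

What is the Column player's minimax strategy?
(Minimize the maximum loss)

Column should play X or Y or Z (all achieve the minimum), value = 6

Work:
Column player minimizes Row's maximum payoff:
Column X: max payoff to Row = 6
Column Y: max payoff to Row = 6
Column Z: max payoff to Row = 6
Minimum is 6, achieved by columns X, Y, Z (tied).
Each of X or Y or Z is a minimax strategy.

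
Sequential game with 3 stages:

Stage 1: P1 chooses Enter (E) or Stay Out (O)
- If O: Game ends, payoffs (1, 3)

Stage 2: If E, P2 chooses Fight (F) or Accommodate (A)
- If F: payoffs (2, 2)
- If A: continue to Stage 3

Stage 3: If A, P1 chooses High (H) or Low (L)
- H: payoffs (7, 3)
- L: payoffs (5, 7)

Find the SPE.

SPE: (E, A, H); Outcome (7, 3)

Work:
Stage 3: P1 chooses H (7 vs 5)
Stage 2: P2: F->2, A->3 (anticipating H). Choose A
Stage 1: P1: O->1, E->7 (anticipating A, H). Choose E
SPE path: E -> A -> H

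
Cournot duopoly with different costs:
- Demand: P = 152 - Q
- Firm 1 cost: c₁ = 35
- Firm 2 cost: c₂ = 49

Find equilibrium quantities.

q₁* = 43.67, q₂* = 29.67

Work:
Reaction: q₁ = (152 - 35 - q₂)/2
Reaction: q₂ = (152 - 49 - q₁)/2
Solve simultaneously:
q₁* = (152 - 2×35 + 49)/3 = 43.67
q₂* = (152 - 2×49 + 35)/3 = 29.67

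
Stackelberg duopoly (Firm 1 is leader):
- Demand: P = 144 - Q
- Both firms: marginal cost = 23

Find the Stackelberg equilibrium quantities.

q₁* (leader) = 60.5, q₂* (follower) = 30.25

Work:
Follower's reaction: q₂ = (a - c - q₁)/2
Leader substitutes: π₁ = q₁·(a - q₁ - (a-c-q₁)/2 - c)
FOC: q₁* = (144 - 23)/2 = 60.50
Then: q₂* = (144 - 23 - 60.5)/2 = 30.25
Leader has first-mover advantage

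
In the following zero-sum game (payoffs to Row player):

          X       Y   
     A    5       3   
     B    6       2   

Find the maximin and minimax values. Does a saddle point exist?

Maximin = 3, Minimax = 3, Saddle: True

Work:
Row minimums: [3, 2] → maximin = 3
Column maximums: [6, 3] → minimax = 3
Saddle point exists! Game value = 3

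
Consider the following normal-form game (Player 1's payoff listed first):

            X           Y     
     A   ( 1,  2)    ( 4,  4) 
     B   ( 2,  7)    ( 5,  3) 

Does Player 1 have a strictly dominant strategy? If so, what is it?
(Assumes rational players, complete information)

Yes, Player 1's strictly dominant strategy is B

Work:
A strategy strictly dominates another if it gives a strictly higher payoff against every opponent action. Compare each pair of P1's strategies column-by-column:
  A vs B: [1 vs 2, 4 vs 5] → A does not strictly dominate B (column X: 1 ≤ 2)
  B vs A: [2 vs 1, 5 vs 4] → B strictly dominates A
B strictly dominates every other strategy → strictly dominant.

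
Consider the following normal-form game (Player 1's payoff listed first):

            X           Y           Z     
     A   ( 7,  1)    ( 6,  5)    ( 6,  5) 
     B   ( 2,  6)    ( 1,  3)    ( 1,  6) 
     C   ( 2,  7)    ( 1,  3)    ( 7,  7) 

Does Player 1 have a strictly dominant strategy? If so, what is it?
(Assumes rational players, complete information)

No strictly dominant strategy exists for Player 1

Work:
A strategy strictly dominates another if it gives a strictly higher payoff against every opponent action. Compare each pair of P1's strategies column-by-column:
  A vs B: [7 vs 2, 6 vs 1, 6 vs 1] → A strictly dominates B
  A vs C: [7 vs 2, 6 vs 1, 6 vs 7] → A does not strictly dominate C (column Z: 6 ≤ 7)
  B vs A: [2 vs 7, 1 vs 6, 1 vs 6] → B does not strictly dominate A (column X: 2 ≤ 7)
  B vs C: [2 vs 2, 1 vs 1, 1 vs 7] → B does not strictly dominate C (column X: 2 ≤ 2)
  C vs A: [2 vs 7, 1 vs 6, 7 vs 6] → C does not strictly dominate A (column X: 2 ≤ 7)
  C vs B: [2 vs 2, 1 vs 1, 7 vs 1] → C does not strictly dominate B (column X: 2 ≤ 2)
No single strategy strictly dominates all others → no strictly dominant strategy.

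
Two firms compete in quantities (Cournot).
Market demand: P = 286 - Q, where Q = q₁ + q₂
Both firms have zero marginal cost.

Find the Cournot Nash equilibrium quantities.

q₁* = q₂* = 95.33; P* = 95.33

Work:
Profit: π_i = P·q_i = (a - q_i - q_j)·q_i
FOC: ∂π_i/∂q_i = a - 2q_i - q_j = 0
Reaction function: q_i = (286 - q_j)/2
Symmetry: q* = 286/3 = 95.33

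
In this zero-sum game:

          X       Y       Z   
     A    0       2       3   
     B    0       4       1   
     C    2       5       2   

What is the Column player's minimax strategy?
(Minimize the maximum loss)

Column should play X, value = 2

Work:
Column player minimizes Row's maximum payoff:
Column X: max payoff to Row = 2
Column Y: max payoff to Row = 5
Column Z: max payoff to Row = 3
Minimum is 2, achieved by column X.
Minimax strategy: X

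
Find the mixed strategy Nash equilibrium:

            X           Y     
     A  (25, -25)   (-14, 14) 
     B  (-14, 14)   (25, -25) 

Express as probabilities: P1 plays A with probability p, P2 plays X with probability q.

p = 0.5, q = 0.5

Work:
Find probabilities that make opponent indifferent:
P2 chooses q to make P1 indifferent between A and B
P1 chooses p to make P2 indifferent between X and Y
Mixed NE: P1 plays (A: 0.5, B: 0.5), P2 plays (X: 0.5, Y: 0.5)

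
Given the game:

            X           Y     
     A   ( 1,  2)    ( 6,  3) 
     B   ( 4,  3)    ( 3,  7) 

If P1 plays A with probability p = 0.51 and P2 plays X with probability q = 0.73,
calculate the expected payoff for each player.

E[P1] = 3.0262, E[P2] = 3.1569

Work:
E[P1] = p·q·π₁(A,X) + p·(1-q)·π₁(A,Y) + (1-p)·q·π₁(B,X) + (1-p)·(1-q)·π₁(B,Y)
= 0.51·0.73·1 + 0.51·0.27·6 + 0.49·0.73·4 + 0.49·0.27·3
= 3.0262

E[P2] = 3.1569 (similar calculation)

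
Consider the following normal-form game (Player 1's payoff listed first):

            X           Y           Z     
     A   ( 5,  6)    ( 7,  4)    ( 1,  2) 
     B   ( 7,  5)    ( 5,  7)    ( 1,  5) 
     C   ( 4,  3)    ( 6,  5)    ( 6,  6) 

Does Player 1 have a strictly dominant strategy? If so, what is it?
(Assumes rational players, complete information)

No strictly dominant strategy exists for Player 1

Work:
A strategy strictly dominates another if it gives a strictly higher payoff against every opponent action. Compare each pair of P1's strategies column-by-column:
  A vs B: [5 vs 7, 7 vs 5, 1 vs 1] → A does not strictly dominate B (column X: 5 ≤ 7)
  A vs C: [5 vs 4, 7 vs 6, 1 vs 6] → A does not strictly dominate C (column Z: 1 ≤ 6)
  B vs A: [7 vs 5, 5 vs 7, 1 vs 1] → B does not strictly dominate A (column Y: 5 ≤ 7)
  B vs C: [7 vs 4, 5 vs 6, 1 vs 6] → B does not strictly dominate C (column Y: 5 ≤ 6)
  C vs A: [4 vs 5, 6 vs 7, 6 vs 1] → C does not strictly dominate A (column X: 4 ≤ 5)
  C vs B: [4 vs 7, 6 vs 5, 6 vs 1] → C does not strictly dominate B (column X: 4 ≤ 7)
No single strategy strictly dominates all others → no strictly dominant strategy.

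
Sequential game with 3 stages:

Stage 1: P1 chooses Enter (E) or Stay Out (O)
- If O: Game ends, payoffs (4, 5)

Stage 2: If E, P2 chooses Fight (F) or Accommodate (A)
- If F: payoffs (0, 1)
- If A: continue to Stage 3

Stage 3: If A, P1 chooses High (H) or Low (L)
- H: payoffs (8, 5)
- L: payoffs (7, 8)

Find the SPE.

SPE: (E, A, H); Outcome (8, 5)

Work:
Stage 3: P1 chooses H (8 vs 7)
Stage 2: P2: F->1, A->5 (anticipating H). Choose A
Stage 1: P1: O->4, E->8 (anticipating A, H). Choose E
SPE path: E -> A -> H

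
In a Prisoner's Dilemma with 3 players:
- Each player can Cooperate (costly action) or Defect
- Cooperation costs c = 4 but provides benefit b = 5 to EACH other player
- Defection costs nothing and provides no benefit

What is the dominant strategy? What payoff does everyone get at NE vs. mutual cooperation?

Dominant: Defect; NE payoff = 0; Coop payoff = 6

Work:
Defect dominates (saves cost c = 4, benefit to others is external)
NE: All defect → everyone gets 0
If all cooperate: each receives (2)×5 - 4 = 6
Social dilemma: 6 > 0 but NE gives 0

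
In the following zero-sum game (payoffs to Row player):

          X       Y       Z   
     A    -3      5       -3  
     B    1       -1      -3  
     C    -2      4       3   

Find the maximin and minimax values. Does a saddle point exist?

Maximin = -2, Minimax = 1, Saddle: False

Work:
Row minimums: [-3, -3, -2] → maximin = -2
Column maximums: [1, 5, 3] → minimax = 1
No saddle point (maximin ≠ minimax). Mixed strategy needed.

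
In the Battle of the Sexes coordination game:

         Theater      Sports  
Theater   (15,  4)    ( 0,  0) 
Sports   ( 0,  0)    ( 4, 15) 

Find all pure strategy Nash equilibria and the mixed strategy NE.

Pure NE: (Theater, Theater) and (Sports, Sports); Mixed NE: p = 0.7895, q = 0.2105

Work:
Check pure NE:
(Theater, Theater): (15, 4) - no unilateral deviation beneficial
(Sports, Sports): (4, 15) - no unilateral deviation beneficial
Mixed NE: P1 plays Theater with p = 0.7895, P2 plays Theater with q = 0.2105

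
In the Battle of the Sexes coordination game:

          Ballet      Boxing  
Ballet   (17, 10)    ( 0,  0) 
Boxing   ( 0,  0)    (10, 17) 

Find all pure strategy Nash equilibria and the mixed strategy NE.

Pure NE: (Ballet, Ballet) and (Boxing, Boxing); Mixed NE: p = 0.6296, q = 0.3704

Work:
Check pure NE:
(Ballet, Ballet): (17, 10) - no unilateral deviation beneficial
(Boxing, Boxing): (10, 17) - no unilateral deviation beneficial
Mixed NE: P1 plays Ballet with p = 0.6296, P2 plays Ballet with q = 0.3704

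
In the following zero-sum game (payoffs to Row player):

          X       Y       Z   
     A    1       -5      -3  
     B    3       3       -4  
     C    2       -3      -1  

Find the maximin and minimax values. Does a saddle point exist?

Maximin = -3, Minimax = -1, Saddle: False

Work:
Row minimums: [-5, -4, -3] → maximin = -3
Column maximums: [3, 3, -1] → minimax = -1
No saddle point (maximin ≠ minimax). Mixed strategy needed.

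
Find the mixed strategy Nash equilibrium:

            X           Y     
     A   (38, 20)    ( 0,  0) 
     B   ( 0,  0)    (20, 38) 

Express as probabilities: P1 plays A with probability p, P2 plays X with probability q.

p = 0.6552, q = 0.3448

Work:
Find probabilities that make opponent indifferent:
P2 chooses q to make P1 indifferent between A and B
P1 chooses p to make P2 indifferent between X and Y
Mixed NE: P1 plays (A: 0.6552, B: 0.3448), P2 plays (X: 0.3448, Y: 0.6552)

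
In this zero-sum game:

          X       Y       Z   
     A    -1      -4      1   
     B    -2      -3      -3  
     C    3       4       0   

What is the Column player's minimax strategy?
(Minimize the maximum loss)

Column should play Z, value = 1

Work:
Column player minimizes Row's maximum payoff:
Column X: max payoff to Row = 3
Column Y: max payoff to Row = 4
Column Z: max payoff to Row = 1
Minimum is 1, achieved by column Z.
Minimax strategy: Z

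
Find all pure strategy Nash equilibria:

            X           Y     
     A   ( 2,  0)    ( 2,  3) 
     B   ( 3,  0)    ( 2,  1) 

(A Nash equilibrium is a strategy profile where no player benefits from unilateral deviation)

Nash equilibrium: (A, Y), (B, Y)

Work:
Best responses:
  P1 vs X: payoffs [2, 3] → best response B (payoff 3)
  P1 vs Y: payoffs [2, 2] → best response A/B (payoff 2)
  P2 vs A: payoffs [0, 3] → best response Y (payoff 3)
  P2 vs B: payoffs [0, 1] → best response Y (payoff 1)
Mutual best responses: (A,Y), (B,Y) → Nash equilibria.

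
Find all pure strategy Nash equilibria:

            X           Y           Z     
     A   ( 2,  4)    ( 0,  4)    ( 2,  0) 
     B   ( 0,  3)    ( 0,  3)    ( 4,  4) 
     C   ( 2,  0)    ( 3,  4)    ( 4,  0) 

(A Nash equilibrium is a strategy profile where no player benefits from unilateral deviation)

Nash equilibrium: (A, X), (B, Z), (C, Y)

Work:
Best responses:
  P1 vs X: payoffs [2, 0, 2] → best response A/C (payoff 2)
  P1 vs Y: payoffs [0, 0, 3] → best response C (payoff 3)
  P1 vs Z: payoffs [2, 4, 4] → best response B/C (payoff 4)
  P2 vs A: payoffs [4, 4, 0] → best response X/Y (payoff 4)
  P2 vs B: payoffs [3, 3, 4] → best response Z (payoff 4)
  P2 vs C: payoffs [0, 4, 0] → best response Y (payoff 4)
Mutual best responses: (A,X), (B,Z), (C,Y) → Nash equilibria.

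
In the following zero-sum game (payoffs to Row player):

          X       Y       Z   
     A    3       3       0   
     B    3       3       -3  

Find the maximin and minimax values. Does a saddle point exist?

Maximin = 0, Minimax = 0, Saddle: True

Work:
Row minimums: [0, -3] → maximin = 0
Column maximums: [3, 3, 0] → minimax = 0
Saddle point exists! Game value = 0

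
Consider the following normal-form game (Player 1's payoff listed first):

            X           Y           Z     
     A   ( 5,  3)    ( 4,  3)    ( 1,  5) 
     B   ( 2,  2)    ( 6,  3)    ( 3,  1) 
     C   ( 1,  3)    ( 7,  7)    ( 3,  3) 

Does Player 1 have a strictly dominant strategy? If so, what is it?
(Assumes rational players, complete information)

No strictly dominant strategy exists for Player 1

Work:
A strategy strictly dominates another if it gives a strictly higher payoff against every opponent action. Compare each pair of P1's strategies column-by-column:
  A vs B: [5 vs 2, 4 vs 6, 1 vs 3] → A does not strictly dominate B (column Y: 4 ≤ 6)
  A vs C: [5 vs 1, 4 vs 7, 1 vs 3] → A does not strictly dominate C (column Y: 4 ≤ 7)
  B vs A: [2 vs 5, 6 vs 4, 3 vs 1] → B does not strictly dominate A (column X: 2 ≤ 5)
  B vs C: [2 vs 1, 6 vs 7, 3 vs 3] → B does not strictly dominate C (column Y: 6 ≤ 7)
  C vs A: [1 vs 5, 7 vs 4, 3 vs 1] → C does not strictly dominate A (column X: 1 ≤ 5)
  C vs B: [1 vs 2, 7 vs 6, 3 vs 3] → C does not strictly dominate B (column X: 1 ≤ 2)
No single strategy strictly dominates all others → no strictly dominant strategy.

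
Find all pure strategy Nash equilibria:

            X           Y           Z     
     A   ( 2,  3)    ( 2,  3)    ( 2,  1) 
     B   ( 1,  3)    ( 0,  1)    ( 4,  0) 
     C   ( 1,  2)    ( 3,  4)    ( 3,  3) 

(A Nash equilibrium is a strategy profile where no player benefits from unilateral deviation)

Nash equilibrium: (A, X), (C, Y)

Work:
Best responses:
  P1 vs X: payoffs [2, 1, 1] → best response A (payoff 2)
  P1 vs Y: payoffs [2, 0, 3] → best response C (payoff 3)
  P1 vs Z: payoffs [2, 4, 3] → best response B (payoff 4)
  P2 vs A: payoffs [3, 3, 1] → best response X/Y (payoff 3)
  P2 vs B: payoffs [3, 1, 0] → best response X (payoff 3)
  P2 vs C: payoffs [2, 4, 3] → best response Y (payoff 4)
Mutual best responses: (A,X), (C,Y) → Nash equilibria.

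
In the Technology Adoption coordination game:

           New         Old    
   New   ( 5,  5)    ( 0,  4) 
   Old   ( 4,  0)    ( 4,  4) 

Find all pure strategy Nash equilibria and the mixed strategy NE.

Pure NE: (New, New) and (Old, Old); Mixed NE: p = 0.8, q = 0.8

Work:
Check pure NE:
(New, New): (5, 5) - no unilateral deviation beneficial
(Old, Old): (4, 4) - no unilateral deviation beneficial
Mixed NE: P1 plays New with p = 0.8, P2 plays New with q = 0.8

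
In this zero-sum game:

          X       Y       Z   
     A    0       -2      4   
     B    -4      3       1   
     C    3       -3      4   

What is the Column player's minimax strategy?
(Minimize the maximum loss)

Column should play X or Y (all achieve the minimum), value = 3

Work:
Column player minimizes Row's maximum payoff:
Column X: max payoff to Row = 3
Column Y: max payoff to Row = 3
Column Z: max payoff to Row = 4
Minimum is 3, achieved by columns X, Y (tied).
Each of X or Y is a minimax strategy.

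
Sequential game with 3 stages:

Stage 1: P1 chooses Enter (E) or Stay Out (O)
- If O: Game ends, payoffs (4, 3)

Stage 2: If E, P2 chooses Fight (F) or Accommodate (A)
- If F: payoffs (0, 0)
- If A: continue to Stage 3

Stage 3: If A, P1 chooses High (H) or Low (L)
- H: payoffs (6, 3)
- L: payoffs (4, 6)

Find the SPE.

SPE: (E, A, H); Outcome (6, 3)

Work:
Stage 3: P1 chooses H (6 vs 4)
Stage 2: P2: F->0, A->3 (anticipating H). Choose A
Stage 1: P1: O->4, E->6 (anticipating A, H). Choose E
SPE path: E -> A -> H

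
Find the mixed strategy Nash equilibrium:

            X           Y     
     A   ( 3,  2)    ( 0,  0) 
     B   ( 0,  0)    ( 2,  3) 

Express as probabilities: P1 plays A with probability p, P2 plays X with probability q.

p = 0.6, q = 0.4

Work:
Find probabilities that make opponent indifferent:
P2 chooses q to make P1 indifferent between A and B
P1 chooses p to make P2 indifferent between X and Y
Mixed NE: P1 plays (A: 0.6, B: 0.4), P2 plays (X: 0.4, Y: 0.6)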